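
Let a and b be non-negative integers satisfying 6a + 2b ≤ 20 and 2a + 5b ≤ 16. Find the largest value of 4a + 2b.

14

(a,b)=(3,1): 6·3+2·1=20≤20, 2·3+5·1=11≤16, objective 14.
(a,b)=(3,0): 6·3+2·0=18≤20, 2·3+5·0=6≤16, objective 12.
(a,b)=(2,2): 6·2+2·2=16≤20, 2·2+5·2=14≤16, objective 12.
No feasible integer point exceeds 14.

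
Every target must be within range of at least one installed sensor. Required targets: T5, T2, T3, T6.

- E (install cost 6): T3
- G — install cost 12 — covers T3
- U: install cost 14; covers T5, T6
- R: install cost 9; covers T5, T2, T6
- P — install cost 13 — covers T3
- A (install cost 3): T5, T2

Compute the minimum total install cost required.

15

This is a weighted set-cover instance.
The greedy cost-per-new-target heuristic would pick A, E, and R for 18, but a cheaper cover exists.
Choose E and R: together they cover T5, T2, T3, T6 — every target.
Total install cost: 6 + 9 = 15.
No cover costs less than 15.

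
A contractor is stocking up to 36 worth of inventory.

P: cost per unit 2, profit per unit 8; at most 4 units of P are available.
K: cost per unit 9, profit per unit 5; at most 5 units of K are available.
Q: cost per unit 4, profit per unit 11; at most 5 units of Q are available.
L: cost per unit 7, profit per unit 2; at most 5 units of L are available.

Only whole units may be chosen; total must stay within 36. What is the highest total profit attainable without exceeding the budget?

89

P has the best ratio (8/2); taking only P gives at most 4×8 = 32 (stopped by the supply cap of 4).
Mixing does better — 4×P, 5×Q, and 1×L: cost 35 ≤ 36, profit 4·8 + 5·11 + 1·2 = 89.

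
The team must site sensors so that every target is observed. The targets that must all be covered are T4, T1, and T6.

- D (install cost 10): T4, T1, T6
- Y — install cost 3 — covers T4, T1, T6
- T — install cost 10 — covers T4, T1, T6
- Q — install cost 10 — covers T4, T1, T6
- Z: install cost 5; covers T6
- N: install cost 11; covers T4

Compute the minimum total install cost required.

3

Y alone covers T4, T1, T6 — every target.
Total install cost: 3.
No cover costs less than 3.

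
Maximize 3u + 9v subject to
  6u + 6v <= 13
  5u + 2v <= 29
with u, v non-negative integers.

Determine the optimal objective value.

Relaxing integrality, the LP optimum is 19.50 at (u,v) = (0, 2.17), which is not an integer point.
(u,v)=(0,2): 6·0+6·2=12≤13, 5·0+2·2=4≤29, objective 18.
(u,v)=(1,1): 6·1+6·1=12≤13, 5·1+2·1=7≤29, objective 12.
No feasible integer point exceeds 18.

18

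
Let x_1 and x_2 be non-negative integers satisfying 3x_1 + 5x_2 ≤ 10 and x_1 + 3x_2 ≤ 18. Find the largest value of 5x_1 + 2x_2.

15

(x_1,x_2)=(3,0): 3·3+5·0=9≤10, 1·3+3·0=3≤18, objective 15.
(x_1,x_2)=(2,0): 3·2+5·0=6≤10, 1·2+3·0=2≤18, objective 10.
The best lattice point is (3,0), giving 15.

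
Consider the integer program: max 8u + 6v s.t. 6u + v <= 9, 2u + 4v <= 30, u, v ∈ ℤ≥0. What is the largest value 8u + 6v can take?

42

The continuous relaxation peaks at (0.273, 7.36) with value 46.36; rounding to a feasible lattice point costs some objective.
(u,v)=(0,7) is feasible, giving 42.
(u,v)=(0,6) is feasible, giving 36.
The best lattice point is (0,7), giving 42.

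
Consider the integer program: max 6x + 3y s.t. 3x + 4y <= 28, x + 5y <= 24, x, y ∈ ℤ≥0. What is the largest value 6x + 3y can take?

The continuous relaxation peaks at (9.33, 0) with value 56.00; rounding to a feasible lattice point costs some objective.
(x,y)=(9,0): 3·9+4·0=27≤28, 1·9+5·0=9≤24, objective 54.
(x,y)=(8,1): 3·8+4·1=28≤28, 1·8+5·1=13≤24, objective 51.
(x,y)=(8,0): 3·8+4·0=24≤28, 1·8+5·0=8≤24, objective 48.
The best lattice point is (9,0), giving 54.

54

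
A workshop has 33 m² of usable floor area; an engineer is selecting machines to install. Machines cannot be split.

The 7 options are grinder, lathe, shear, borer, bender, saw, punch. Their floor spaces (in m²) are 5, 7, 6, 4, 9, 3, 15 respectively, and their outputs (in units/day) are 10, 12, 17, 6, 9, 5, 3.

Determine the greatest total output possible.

54

grinder + lathe + shear + bender + saw: floor space 5 + 7 + 6 + 9 + 3 = 30 ≤ 33, output 10 + 12 + 17 + 9 + 5 = 53.
grinder + lathe + shear + borer + bender: floor space 5 + 7 + 6 + 4 + 9 = 31 ≤ 33, output 10 + 12 + 17 + 6 + 9 = 54.
Best is grinder, lathe, shear, borer, and bender with total output 54.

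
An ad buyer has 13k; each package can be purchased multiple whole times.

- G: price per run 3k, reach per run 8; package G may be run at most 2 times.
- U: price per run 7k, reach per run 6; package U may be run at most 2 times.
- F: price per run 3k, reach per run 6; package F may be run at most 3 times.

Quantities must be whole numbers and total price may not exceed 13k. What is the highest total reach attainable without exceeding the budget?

28

G has the best ratio (8/3); taking only G gives at most 2×8 = 16 (stopped by the supply cap of 2).
Mixing does better — 2×G and 2×F: price 12 ≤ 13, reach 2·8 + 2·6 = 28.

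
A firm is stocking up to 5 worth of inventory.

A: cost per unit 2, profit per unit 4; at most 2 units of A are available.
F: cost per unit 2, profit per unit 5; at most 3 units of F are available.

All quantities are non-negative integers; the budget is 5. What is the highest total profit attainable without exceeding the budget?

1×A and 1×F: cost 4 ≤ 5, profit 1·4 + 1·5 = 9.
2×F: cost 4 ≤ 5, profit 2·5 = 10.
Best is 10.

10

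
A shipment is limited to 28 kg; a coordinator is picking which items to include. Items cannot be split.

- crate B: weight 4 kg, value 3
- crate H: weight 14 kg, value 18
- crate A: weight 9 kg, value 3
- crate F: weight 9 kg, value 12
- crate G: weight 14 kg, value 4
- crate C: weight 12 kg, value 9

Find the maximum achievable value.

Allowing fractional choices, the relaxed optimum would be about 33.8, but items are indivisible.
crate H + crate C: weight 14 + 12 = 26 ≤ 28, value 18 + 9 = 27.
crate H + crate F: weight 14 + 9 = 23 ≤ 28, value 18 + 12 = 30.
crate B + crate H + crate F: weight 4 + 14 + 9 = 27 ≤ 28, value 3 + 18 + 12 = 33.
Best is crate B, crate H, and crate F with total value 33.

33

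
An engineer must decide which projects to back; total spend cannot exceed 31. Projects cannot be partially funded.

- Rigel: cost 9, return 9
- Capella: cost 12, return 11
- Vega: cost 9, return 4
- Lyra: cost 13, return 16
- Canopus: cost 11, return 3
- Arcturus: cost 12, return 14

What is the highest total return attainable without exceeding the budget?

30

Take Lyra and Arcturus: cost 13 + 12 = 25 ≤ 31, return 16 + 14 = 30.
No other feasible combination does better.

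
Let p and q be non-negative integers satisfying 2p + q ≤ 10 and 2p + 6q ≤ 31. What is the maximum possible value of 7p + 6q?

The continuous relaxation peaks at (2.9, 4.2) with value 45.50; rounding to a feasible lattice point costs some objective.
(p,q)=(3,4): 2·3+1·4=10≤10, 2·3+6·4=30≤31, objective 45.
(p,q)=(3,3): 2·3+1·3=9≤10, 2·3+6·3=24≤31, objective 39.
(p,q)=(2,4): 2·2+1·4=8≤10, 2·2+6·4=28≤31, objective 38.
No feasible integer point exceeds 45.

45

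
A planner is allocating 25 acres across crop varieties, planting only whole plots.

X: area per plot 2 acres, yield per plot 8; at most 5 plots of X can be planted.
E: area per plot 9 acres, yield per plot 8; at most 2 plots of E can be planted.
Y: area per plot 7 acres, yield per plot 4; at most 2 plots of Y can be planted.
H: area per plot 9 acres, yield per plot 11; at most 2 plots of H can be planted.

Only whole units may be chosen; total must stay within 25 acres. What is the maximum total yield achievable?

51

Take 5×X and 1×H: area 19 ≤ 25, yield 5·8 + 1·11 = 51.
X has the best ratio (8/2) and is taken to its limit of 5; remaining capacity is filled optimally with the others.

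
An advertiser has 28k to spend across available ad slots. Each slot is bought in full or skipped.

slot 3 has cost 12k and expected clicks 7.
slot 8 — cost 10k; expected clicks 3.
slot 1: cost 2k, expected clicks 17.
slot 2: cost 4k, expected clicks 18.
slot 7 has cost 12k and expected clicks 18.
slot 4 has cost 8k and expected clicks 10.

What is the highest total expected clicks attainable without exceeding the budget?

63

Take slot 1, slot 2, slot 7, and slot 4: cost 2 + 4 + 12 + 8 = 26 ≤ 28, expected clicks 17 + 18 + 18 + 10 = 63.
No other feasible combination does better.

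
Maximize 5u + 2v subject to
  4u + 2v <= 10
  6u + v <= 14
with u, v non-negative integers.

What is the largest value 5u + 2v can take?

12

(u,v)=(2,1): 4·2+2·1=10≤10, 6·2+1·1=13≤14, objective 12.
(u,v)=(2,0): 4·2+2·0=8≤10, 6·2+1·0=12≤14, objective 10.
(u,v)=(1,2): 4·1+2·2=8≤10, 6·1+1·2=8≤14, objective 9.
No feasible integer point exceeds 12.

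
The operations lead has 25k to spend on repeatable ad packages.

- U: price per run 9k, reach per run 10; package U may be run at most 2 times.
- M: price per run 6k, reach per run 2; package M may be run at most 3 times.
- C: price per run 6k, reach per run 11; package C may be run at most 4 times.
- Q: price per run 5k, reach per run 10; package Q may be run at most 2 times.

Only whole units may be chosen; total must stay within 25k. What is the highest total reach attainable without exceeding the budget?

This is a bounded integer knapsack.
3×C and 1×Q: price 23 ≤ 25, reach 3·11 + 1·10 = 43.
4×C: price 24 ≤ 25, reach 4·11 = 44.
Best is 44.

44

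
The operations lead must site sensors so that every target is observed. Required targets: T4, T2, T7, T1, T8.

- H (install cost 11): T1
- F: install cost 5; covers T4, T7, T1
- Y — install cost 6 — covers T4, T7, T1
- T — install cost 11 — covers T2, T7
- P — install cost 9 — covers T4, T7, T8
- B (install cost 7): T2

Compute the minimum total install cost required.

21

This is a weighted set-cover instance.
Choose F, P, and B: together they cover T4, T2, T7, T1, T8 — every target.
Total install cost: 5 + 9 + 7 = 21.
No cover costs less than 21.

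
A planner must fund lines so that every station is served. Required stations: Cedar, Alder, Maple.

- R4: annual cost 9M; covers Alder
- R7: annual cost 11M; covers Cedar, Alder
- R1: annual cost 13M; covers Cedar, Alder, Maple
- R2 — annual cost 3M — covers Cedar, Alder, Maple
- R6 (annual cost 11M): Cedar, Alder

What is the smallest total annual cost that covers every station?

3

R2 alone covers Cedar, Alder, Maple — every station.
Total annual cost: 3.
No cover costs less than 3.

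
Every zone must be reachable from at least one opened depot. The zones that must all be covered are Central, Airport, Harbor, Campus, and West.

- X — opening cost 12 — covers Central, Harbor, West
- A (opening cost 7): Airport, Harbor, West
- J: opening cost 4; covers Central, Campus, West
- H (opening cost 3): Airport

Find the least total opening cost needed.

11

Choose A and J: together they cover Central, Airport, Harbor, Campus, West — every zone.
Total opening cost: 7 + 4 = 11.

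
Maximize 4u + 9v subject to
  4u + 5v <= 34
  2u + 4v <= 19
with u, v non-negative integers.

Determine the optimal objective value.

40

(u,v)=(1,4): 4·1+5·4=24≤34, 2·1+4·4=18≤19, objective 40.
(u,v)=(0,4): 4·0+5·4=20≤34, 2·0+4·4=16≤19, objective 36.
(u,v)=(2,3): 4·2+5·3=23≤34, 2·2+4·3=16≤19, objective 35.
No feasible integer point exceeds 40.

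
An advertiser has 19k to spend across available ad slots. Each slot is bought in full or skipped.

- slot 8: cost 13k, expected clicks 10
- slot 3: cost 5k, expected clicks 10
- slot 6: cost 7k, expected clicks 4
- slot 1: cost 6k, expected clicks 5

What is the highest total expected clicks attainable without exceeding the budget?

20

Treat it as a binary knapsack problem.
Take slot 8 and slot 3: cost 13 + 5 = 18 ≤ 19, expected clicks 10 + 10 = 20.
No other feasible combination does better.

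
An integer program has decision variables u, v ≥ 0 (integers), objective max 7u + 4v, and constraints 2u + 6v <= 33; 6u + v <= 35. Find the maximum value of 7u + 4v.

The continuous relaxation peaks at (5.21, 3.76) with value 51.50; rounding to a feasible lattice point costs some objective.
(u,v)=(5,3): 2·5+6·3=28≤33, 6·5+1·3=33≤35, objective 47.
(u,v)=(4,4): 2·4+6·4=32≤33, 6·4+1·4=28≤35, objective 44.
The best lattice point is (5,3), giving 47.

47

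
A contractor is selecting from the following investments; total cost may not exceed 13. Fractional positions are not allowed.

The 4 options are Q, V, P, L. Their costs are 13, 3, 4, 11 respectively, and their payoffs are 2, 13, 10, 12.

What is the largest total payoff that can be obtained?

23

Allowing fractional choices, the relaxed optimum would be about 29.5, but investments are indivisible.
V + P: cost 3 + 4 = 7 ≤ 13, payoff 13 + 10 = 23.
V: cost 3 ≤ 13, payoff 13.
Best is V and P with total payoff 23.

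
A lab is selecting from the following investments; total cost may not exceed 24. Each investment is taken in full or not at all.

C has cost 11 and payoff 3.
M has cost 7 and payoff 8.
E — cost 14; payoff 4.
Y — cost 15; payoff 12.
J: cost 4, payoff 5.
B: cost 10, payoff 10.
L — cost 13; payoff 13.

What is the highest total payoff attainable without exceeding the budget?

26

M + J + B: cost 7 + 4 + 10 = 21 ≤ 24, payoff 8 + 5 + 10 = 23.
M + J + L: cost 7 + 4 + 13 = 24 ≤ 24, payoff 8 + 5 + 13 = 26.
Best is M, J, and L with total payoff 26.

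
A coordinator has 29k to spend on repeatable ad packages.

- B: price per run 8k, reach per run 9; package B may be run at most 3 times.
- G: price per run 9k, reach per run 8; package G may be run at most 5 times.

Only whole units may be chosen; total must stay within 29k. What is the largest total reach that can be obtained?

B has the best ratio (9/8); taking only B gives at most 3×9 = 27 (stopped by the price limit).
Optimal: 3×B: price 24 ≤ 29, reach 3·9 = 27.

27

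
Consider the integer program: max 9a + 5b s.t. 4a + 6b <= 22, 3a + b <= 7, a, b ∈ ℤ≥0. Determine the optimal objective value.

24

Relaxing integrality, the LP optimum is 26.43 at (a,b) = (1.43, 2.71), which is not an integer point.
(a,b)=(1,3): 4·1+6·3=22≤22, 3·1+1·3=6≤7, objective 24.
(a,b)=(2,1): 4·2+6·1=14≤22, 3·2+1·1=7≤7, objective 23.
(a,b)=(1,2): 4·1+6·2=16≤22, 3·1+1·2=5≤7, objective 19.
The best lattice point is (1,3), giving 24.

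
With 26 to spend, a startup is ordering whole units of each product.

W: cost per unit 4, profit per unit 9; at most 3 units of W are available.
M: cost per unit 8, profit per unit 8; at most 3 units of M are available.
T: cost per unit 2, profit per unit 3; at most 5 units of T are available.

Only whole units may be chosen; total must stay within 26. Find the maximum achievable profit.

44

This is a bounded integer knapsack.
W has the best ratio (9/4); taking only W gives at most 3×9 = 27 (stopped by the supply cap of 3).
Mixing does better — 3×W, 1×M, and 3×T: cost 26 ≤ 26, profit 3·9 + 1·8 + 3·3 = 44.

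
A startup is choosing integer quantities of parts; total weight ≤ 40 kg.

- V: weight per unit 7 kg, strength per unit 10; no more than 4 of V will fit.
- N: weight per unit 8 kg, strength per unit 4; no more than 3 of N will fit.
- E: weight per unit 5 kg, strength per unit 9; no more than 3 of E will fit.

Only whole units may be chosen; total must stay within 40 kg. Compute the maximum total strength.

58

3×V and 3×E: weight 36 ≤ 40, strength 3·10 + 3·9 = 57.
4×V and 2×E: weight 38 ≤ 40, strength 4·10 + 2·9 = 58.
Best is 58.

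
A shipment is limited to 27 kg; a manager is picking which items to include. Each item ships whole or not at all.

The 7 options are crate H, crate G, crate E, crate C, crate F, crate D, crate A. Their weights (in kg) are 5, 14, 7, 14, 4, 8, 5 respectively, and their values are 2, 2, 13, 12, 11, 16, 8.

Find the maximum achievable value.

This is an integer program with binary decision variables.
Allowing fractional choices, the relaxed optimum would be about 50.6, but items are indivisible.
crate E + crate F + crate D: weight 7 + 4 + 8 = 19 ≤ 27, value 13 + 11 + 16 = 40.
crate E + crate F + crate D + crate A: weight 7 + 4 + 8 + 5 = 24 ≤ 27, value 13 + 11 + 16 + 8 = 48.
crate H + crate E + crate F + crate D: weight 5 + 7 + 4 + 8 = 24 ≤ 27, value 2 + 13 + 11 + 16 = 42.
Best is crate E, crate F, crate D, and crate A with total value 48.

48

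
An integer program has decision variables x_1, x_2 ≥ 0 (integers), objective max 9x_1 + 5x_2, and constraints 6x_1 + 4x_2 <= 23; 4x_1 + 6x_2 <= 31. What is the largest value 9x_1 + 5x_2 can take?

The continuous relaxation peaks at (3.83, 0) with value 34.50; rounding to a feasible lattice point costs some objective.
(x_1,x_2)=(3,1): 6·3+4·1=22≤23, 4·3+6·1=18≤31, objective 32.
(x_1,x_2)=(2,2): 6·2+4·2=20≤23, 4·2+6·2=20≤31, objective 28.
(x_1,x_2)=(3,0): 6·3+4·0=18≤23, 4·3+6·0=12≤31, objective 27.
(x_1,x_2)=(2,1): 6·2+4·1=16≤23, 4·2+6·1=14≤31, objective 23.
Maximum is 32 at (x_1,x_2)=(3,1).

32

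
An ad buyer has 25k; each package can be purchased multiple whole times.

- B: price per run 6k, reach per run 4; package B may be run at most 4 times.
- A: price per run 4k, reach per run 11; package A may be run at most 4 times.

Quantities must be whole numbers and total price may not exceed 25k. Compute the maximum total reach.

1×B and 4×A: price 22 ≤ 25, reach 1·4 + 4·11 = 48.
4×A: price 16 ≤ 25, reach 4·11 = 44.
Best is 48.

48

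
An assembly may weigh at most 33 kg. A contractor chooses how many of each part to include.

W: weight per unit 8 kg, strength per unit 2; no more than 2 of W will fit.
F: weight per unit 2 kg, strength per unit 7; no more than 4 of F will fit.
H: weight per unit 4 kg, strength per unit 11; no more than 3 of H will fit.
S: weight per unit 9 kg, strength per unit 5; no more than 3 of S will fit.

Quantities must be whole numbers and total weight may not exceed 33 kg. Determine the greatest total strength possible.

66

F has the best ratio (7/2); taking only F gives at most 4×7 = 28 (stopped by the supply cap of 4).
Mixing does better — 4×F, 3×H, and 1×S: weight 29 ≤ 33, strength 4·7 + 3·11 + 1·5 = 66.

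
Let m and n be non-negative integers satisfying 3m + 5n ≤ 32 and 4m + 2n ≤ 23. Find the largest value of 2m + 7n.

42

(m,n)=(0,6) is feasible, giving 42.
(m,n)=(1,5) is feasible, giving 37.
(m,n)=(0,5) is feasible, giving 35.
Maximum is 42 at (m,n)=(0,6).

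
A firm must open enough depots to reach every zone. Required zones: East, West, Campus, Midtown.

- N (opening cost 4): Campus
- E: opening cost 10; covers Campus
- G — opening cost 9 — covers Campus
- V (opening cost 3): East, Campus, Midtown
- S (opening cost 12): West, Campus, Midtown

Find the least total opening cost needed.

15

This is a weighted set-cover instance.
Choose V and S: together they cover East, West, Campus, Midtown — every zone.
Total opening cost: 3 + 12 = 15.
No cover costs less than 15.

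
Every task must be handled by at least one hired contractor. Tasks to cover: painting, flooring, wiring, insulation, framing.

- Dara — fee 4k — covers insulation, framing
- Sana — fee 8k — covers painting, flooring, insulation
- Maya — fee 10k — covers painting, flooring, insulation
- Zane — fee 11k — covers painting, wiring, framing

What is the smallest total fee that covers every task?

This is a weighted set-cover instance.
The greedy cost-per-new-task heuristic would pick Dara, Sana, and Zane for 23, but a cheaper cover exists.
Choose Sana and Zane: together they cover painting, flooring, wiring, insulation, framing — every task.
Total fee: 8 + 11 = 19.
No cover costs less than 19.

19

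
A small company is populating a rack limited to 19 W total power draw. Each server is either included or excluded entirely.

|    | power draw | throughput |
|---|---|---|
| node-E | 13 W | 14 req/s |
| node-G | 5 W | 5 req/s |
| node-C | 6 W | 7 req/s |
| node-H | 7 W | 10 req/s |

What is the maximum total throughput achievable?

22

Allowing fractional choices, the relaxed optimum would be about 23.5, but servers are indivisible.
node-G + node-C + node-H: power draw 5 + 6 + 7 = 18 ≤ 19, throughput 5 + 7 + 10 = 22.
node-E + node-G: power draw 13 + 5 = 18 ≤ 19, throughput 14 + 5 = 19.
node-E + node-C: power draw 13 + 6 = 19 ≤ 19, throughput 14 + 7 = 21.
Best is node-G, node-C, and node-H with total throughput 22.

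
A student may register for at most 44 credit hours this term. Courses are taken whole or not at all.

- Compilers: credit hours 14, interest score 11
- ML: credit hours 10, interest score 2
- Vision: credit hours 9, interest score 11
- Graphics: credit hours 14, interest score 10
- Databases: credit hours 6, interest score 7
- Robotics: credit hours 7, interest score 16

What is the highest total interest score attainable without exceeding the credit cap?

48

Allowing fractional choices, the relaxed optimum would be about 50.7, but courses are indivisible.
Vision + Graphics + Databases + Robotics: credit hours 9 + 14 + 6 + 7 = 36 ≤ 44, interest score 11 + 10 + 7 + 16 = 44.
Compilers + Vision + Graphics + Robotics: credit hours 14 + 9 + 14 + 7 = 44 ≤ 44, interest score 11 + 11 + 10 + 16 = 48.
Compilers + Vision + Databases + Robotics: credit hours 14 + 9 + 6 + 7 = 36 ≤ 44, interest score 11 + 11 + 7 + 16 = 45.
Best is Compilers, Vision, Graphics, and Robotics with total interest score 48.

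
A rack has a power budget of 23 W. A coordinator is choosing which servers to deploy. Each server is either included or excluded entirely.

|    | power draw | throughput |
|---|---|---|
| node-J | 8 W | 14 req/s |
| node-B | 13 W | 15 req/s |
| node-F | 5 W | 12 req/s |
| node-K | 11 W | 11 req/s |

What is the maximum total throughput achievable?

29

Allowing fractional choices, the relaxed optimum would be about 37.5, but servers are indivisible.
node-B + node-F: power draw 13 + 5 = 18 ≤ 23, throughput 15 + 12 = 27.
node-J + node-F: power draw 8 + 5 = 13 ≤ 23, throughput 14 + 12 = 26.
node-J + node-B: power draw 8 + 13 = 21 ≤ 23, throughput 14 + 15 = 29.
Best is node-J and node-B with total throughput 29.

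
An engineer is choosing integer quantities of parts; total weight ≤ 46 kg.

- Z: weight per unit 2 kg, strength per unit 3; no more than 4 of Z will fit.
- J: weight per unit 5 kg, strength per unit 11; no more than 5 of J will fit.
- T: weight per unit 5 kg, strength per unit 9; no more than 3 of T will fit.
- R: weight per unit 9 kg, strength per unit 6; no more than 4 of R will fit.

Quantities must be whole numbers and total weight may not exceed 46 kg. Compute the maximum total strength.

This is a bounded integer knapsack.
Take 3×Z, 5×J, and 3×T: weight 46 ≤ 46, strength 3·3 + 5·11 + 3·9 = 91.
J has the best ratio (11/5) and is taken to its limit of 5; remaining capacity is filled optimally with the others.

91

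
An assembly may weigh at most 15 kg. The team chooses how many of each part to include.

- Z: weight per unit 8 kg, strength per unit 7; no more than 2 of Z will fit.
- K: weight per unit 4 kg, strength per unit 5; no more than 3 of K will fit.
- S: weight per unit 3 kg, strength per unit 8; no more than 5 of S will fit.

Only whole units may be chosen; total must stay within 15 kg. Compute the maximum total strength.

40

This is a bounded integer knapsack.
4×S: weight 12 ≤ 15, strength 4·8 = 32.
5×S: weight 15 ≤ 15, strength 5·8 = 40.
Best is 40.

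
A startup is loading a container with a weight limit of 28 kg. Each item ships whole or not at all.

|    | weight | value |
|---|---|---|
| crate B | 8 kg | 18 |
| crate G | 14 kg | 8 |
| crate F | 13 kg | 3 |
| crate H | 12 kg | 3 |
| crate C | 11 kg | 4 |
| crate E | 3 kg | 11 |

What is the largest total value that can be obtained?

Allowing fractional choices, the relaxed optimum would be about 38.1, but items are indivisible.
crate B + crate C + crate E: weight 8 + 11 + 3 = 22 ≤ 28, value 18 + 4 + 11 = 33.
crate B + crate H + crate E: weight 8 + 12 + 3 = 23 ≤ 28, value 18 + 3 + 11 = 32.
crate B + crate G + crate E: weight 8 + 14 + 3 = 25 ≤ 28, value 18 + 8 + 11 = 37.
Best is crate B, crate G, and crate E with total value 37.

37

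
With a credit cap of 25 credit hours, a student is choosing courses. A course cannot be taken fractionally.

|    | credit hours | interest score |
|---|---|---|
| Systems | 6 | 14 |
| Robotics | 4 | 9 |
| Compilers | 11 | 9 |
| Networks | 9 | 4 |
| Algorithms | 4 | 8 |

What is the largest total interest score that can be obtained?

Treat it as a binary knapsack problem.
Take Systems, Robotics, Compilers, and Algorithms: credit hours 6 + 4 + 11 + 4 = 25 ≤ 25, interest score 14 + 9 + 9 + 8 = 40.
No other feasible combination does better.

40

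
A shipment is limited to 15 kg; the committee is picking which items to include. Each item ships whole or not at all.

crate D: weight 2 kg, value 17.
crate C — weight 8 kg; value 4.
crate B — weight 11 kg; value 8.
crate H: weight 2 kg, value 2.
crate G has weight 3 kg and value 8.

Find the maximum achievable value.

Allowing fractional choices, the relaxed optimum would be about 32.8, but items are indivisible.
crate D + crate C + crate H + crate G: weight 2 + 8 + 2 + 3 = 15 ≤ 15, value 17 + 4 + 2 + 8 = 31.
crate D + crate C + crate G: weight 2 + 8 + 3 = 13 ≤ 15, value 17 + 4 + 8 = 29.
Best is crate D, crate C, crate H, and crate G with total value 31.

31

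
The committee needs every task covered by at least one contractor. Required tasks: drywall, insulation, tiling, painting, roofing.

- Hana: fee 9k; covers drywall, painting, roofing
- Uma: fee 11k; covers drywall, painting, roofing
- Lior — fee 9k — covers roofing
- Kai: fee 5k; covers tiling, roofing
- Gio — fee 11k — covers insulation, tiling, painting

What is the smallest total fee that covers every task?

The greedy cost-per-new-task heuristic would pick Kai, Hana, and Gio for 25, but a cheaper cover exists.
Choose Hana and Gio: together they cover drywall, insulation, tiling, painting, roofing — every task.
Total fee: 9 + 11 = 20.
No cover costs less than 20.

20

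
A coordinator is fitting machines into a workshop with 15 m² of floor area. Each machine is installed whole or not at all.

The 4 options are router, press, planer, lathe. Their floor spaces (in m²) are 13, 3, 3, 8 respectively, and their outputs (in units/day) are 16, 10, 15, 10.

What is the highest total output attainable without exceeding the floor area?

press + planer + lathe: floor space 3 + 3 + 8 = 14 ≤ 15, output 10 + 15 + 10 = 35.
press + planer: floor space 3 + 3 = 6 ≤ 15, output 10 + 15 = 25.
Best is press, planer, and lathe with total output 35.

35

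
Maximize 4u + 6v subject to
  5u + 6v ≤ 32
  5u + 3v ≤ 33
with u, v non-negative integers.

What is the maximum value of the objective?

30

Relaxing integrality, the LP optimum is 32.00 at (u,v) = (0, 5.33), which is not an integer point.
(u,v)=(0,5): 5·0+6·5=30≤32, 5·0+3·5=15≤33, objective 30.
(u,v)=(1,4): 5·1+6·4=29≤32, 5·1+3·4=17≤33, objective 28.
(u,v)=(0,4): 5·0+6·4=24≤32, 5·0+3·4=12≤33, objective 24.
Maximum is 30 at (u,v)=(0,5).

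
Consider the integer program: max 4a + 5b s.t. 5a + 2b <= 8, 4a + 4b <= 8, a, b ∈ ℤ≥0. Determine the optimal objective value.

10

(a,b)=(0,2): 5·0+2·2=4≤8, 4·0+4·2=8≤8, objective 10.
(a,b)=(1,1): 5·1+2·1=7≤8, 4·1+4·1=8≤8, objective 9.
(a,b)=(0,1): 5·0+2·1=2≤8, 4·0+4·1=4≤8, objective 5.
Maximum is 10 at (a,b)=(0,2).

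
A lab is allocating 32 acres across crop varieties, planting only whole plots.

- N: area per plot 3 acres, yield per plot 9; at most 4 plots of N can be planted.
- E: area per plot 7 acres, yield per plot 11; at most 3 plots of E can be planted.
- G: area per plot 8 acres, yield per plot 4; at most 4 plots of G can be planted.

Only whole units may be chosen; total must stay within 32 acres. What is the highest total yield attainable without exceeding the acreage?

This is a bounded integer knapsack.
N has the best ratio (9/3); taking only N gives at most 4×9 = 36 (stopped by the supply cap of 4).
Mixing does better — 3×N and 3×E: area 30 ≤ 32, yield 3·9 + 3·11 = 60.

60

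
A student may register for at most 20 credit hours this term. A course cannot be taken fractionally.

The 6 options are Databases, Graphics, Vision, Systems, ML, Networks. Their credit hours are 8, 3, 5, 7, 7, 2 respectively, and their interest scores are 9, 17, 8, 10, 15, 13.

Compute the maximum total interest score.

Allowing fractional choices, the relaxed optimum would be about 57.3, but courses are indivisible.
Graphics + Vision + ML + Networks: credit hours 3 + 5 + 7 + 2 = 17 ≤ 20, interest score 17 + 8 + 15 + 13 = 53.
Graphics + Systems + ML + Networks: credit hours 3 + 7 + 7 + 2 = 19 ≤ 20, interest score 17 + 10 + 15 + 13 = 55.
Databases + Graphics + ML + Networks: credit hours 8 + 3 + 7 + 2 = 20 ≤ 20, interest score 9 + 17 + 15 + 13 = 54.
Best is Graphics, Systems, ML, and Networks with total interest score 55.

55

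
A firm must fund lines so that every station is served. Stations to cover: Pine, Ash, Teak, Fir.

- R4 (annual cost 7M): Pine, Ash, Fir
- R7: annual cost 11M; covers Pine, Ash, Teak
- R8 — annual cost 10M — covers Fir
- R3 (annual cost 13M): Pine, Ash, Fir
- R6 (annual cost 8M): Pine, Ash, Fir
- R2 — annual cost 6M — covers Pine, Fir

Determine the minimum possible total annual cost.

17

This is a weighted set-cover instance.
The greedy cost-per-new-station heuristic would pick R4 and R7 for 18, but a cheaper cover exists.
Choose R7 and R2: together they cover Pine, Ash, Teak, Fir — every station.
Total annual cost: 11 + 6 = 17.
No cover costs less than 17.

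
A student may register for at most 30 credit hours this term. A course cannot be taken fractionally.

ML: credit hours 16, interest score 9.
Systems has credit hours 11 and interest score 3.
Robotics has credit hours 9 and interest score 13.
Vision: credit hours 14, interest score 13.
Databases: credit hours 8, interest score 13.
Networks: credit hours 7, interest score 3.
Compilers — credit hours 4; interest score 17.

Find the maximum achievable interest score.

46

Robotics + Databases + Compilers: credit hours 9 + 8 + 4 = 21 ≤ 30, interest score 13 + 13 + 17 = 43.
Robotics + Databases + Networks + Compilers: credit hours 9 + 8 + 7 + 4 = 28 ≤ 30, interest score 13 + 13 + 3 + 17 = 46.
Best is Robotics, Databases, Networks, and Compilers with total interest score 46.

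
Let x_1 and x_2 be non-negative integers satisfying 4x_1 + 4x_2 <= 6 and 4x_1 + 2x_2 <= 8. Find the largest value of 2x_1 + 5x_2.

Relaxing integrality, the LP optimum is 7.50 at (x_1,x_2) = (0, 1.5), which is not an integer point.
(x_1,x_2)=(0,1) is feasible, giving 5.
(x_1,x_2)=(1,0) is feasible, giving 2.
(x_1,x_2)=(0,0) is feasible, giving 0.
Maximum is 5 at (x_1,x_2)=(0,1).

5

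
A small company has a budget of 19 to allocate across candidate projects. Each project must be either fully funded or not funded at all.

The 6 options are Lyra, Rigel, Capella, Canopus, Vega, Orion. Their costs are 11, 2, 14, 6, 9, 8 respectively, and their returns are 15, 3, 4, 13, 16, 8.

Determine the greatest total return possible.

32

Take Rigel, Canopus, and Vega: cost 2 + 6 + 9 = 17 ≤ 19, return 3 + 13 + 16 = 32.
No other feasible combination does better.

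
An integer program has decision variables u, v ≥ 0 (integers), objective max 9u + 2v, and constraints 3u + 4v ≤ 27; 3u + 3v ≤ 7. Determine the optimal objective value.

The continuous relaxation peaks at (2.33, 0) with value 21.00; rounding to a feasible lattice point costs some objective.
(u,v)=(2,0): 3·2+4·0=6≤27, 3·2+3·0=6≤7, objective 18.
(u,v)=(1,1): 3·1+4·1=7≤27, 3·1+3·1=6≤7, objective 11.
(u,v)=(1,0): 3·1+4·0=3≤27, 3·1+3·0=3≤7, objective 9.
The best lattice point is (2,0), giving 18.

18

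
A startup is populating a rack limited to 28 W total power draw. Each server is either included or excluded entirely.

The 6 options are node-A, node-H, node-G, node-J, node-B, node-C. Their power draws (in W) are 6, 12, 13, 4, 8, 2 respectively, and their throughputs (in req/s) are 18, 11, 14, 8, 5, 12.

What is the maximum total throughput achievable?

52

Treat it as a binary knapsack problem.
Take node-A, node-G, node-J, and node-C: power draw 6 + 13 + 4 + 2 = 25 ≤ 28, throughput 18 + 14 + 8 + 12 = 52.
No other feasible combination does better.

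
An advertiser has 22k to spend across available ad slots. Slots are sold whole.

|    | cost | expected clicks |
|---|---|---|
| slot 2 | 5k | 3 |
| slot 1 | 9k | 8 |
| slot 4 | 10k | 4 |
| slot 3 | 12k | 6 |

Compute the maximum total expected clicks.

slot 1 + slot 3: cost 9 + 12 = 21 ≤ 22, expected clicks 8 + 6 = 14.
slot 1 + slot 4: cost 9 + 10 = 19 ≤ 22, expected clicks 8 + 4 = 12.
Best is slot 1 and slot 3 with total expected clicks 14.

14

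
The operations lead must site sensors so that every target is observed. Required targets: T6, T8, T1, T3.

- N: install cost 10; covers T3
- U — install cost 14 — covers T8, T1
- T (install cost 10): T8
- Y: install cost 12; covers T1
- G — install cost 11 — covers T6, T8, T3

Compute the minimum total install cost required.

This is an integer covering problem.
Choose Y and G: together they cover T6, T8, T1, T3 — every target.
Total install cost: 12 + 11 = 23.
No cover costs less than 23.

23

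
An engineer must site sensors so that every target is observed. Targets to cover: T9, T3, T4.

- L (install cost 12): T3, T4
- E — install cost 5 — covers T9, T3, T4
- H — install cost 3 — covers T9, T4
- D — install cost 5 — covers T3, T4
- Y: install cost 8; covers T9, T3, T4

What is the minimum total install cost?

5

The greedy cost-per-new-target heuristic would pick H and E for 8, but a cheaper cover exists.
E alone covers T9, T3, T4 — every target.
Total install cost: 5.
No cover costs less than 5.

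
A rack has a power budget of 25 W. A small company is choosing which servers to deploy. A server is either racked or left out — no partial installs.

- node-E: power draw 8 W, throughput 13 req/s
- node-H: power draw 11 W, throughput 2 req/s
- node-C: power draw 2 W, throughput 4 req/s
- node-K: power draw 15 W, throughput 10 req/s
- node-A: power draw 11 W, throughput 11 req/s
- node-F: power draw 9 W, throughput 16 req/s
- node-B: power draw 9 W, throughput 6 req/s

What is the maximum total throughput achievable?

Allowing fractional choices, the relaxed optimum would be about 39.0, but servers are indivisible.
node-C + node-A + node-F: power draw 2 + 11 + 9 = 22 ≤ 25, throughput 4 + 11 + 16 = 31.
node-E + node-C + node-F: power draw 8 + 2 + 9 = 19 ≤ 25, throughput 13 + 4 + 16 = 33.
Best is node-E, node-C, and node-F with total throughput 33.

33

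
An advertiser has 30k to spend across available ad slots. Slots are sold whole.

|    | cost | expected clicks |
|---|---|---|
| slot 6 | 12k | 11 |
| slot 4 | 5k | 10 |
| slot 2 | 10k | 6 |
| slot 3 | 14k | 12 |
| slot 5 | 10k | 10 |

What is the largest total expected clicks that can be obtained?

32

slot 6 + slot 4 + slot 5: cost 12 + 5 + 10 = 27 ≤ 30, expected clicks 11 + 10 + 10 = 31.
slot 4 + slot 3 + slot 5: cost 5 + 14 + 10 = 29 ≤ 30, expected clicks 10 + 12 + 10 = 32.
Best is slot 4, slot 3, and slot 5 with total expected clicks 32.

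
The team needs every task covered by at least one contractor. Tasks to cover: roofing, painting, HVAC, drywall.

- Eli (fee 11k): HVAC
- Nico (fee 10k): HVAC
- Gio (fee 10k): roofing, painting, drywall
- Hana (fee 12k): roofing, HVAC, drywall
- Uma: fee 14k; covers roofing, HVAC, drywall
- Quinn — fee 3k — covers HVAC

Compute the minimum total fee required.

Choose Gio and Quinn: together they cover roofing, painting, HVAC, drywall — every task.
Total fee: 10 + 3 = 13.
No cover costs less than 13.

13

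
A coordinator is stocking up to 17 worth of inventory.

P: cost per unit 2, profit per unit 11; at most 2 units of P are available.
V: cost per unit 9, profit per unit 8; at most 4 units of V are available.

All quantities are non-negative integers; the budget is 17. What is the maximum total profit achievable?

30

This is a bounded integer knapsack.
Take 2×P and 1×V: cost 13 ≤ 17, profit 2·11 + 1·8 = 30.
P has the best ratio (11/2) and is taken to its limit of 2; remaining capacity is filled optimally with the others.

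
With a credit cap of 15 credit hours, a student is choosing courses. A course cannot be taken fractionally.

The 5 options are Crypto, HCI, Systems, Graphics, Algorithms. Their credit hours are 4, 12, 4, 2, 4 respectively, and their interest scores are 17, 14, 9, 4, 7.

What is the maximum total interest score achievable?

37

Treat it as a binary knapsack problem.
Crypto + Systems + Graphics + Algorithms: credit hours 4 + 4 + 2 + 4 = 14 ≤ 15, interest score 17 + 9 + 4 + 7 = 37.
Crypto + Systems + Graphics: credit hours 4 + 4 + 2 = 10 ≤ 15, interest score 17 + 9 + 4 = 30.
Crypto + Systems + Algorithms: credit hours 4 + 4 + 4 = 12 ≤ 15, interest score 17 + 9 + 7 = 33.
Best is Crypto, Systems, Graphics, and Algorithms with total interest score 37.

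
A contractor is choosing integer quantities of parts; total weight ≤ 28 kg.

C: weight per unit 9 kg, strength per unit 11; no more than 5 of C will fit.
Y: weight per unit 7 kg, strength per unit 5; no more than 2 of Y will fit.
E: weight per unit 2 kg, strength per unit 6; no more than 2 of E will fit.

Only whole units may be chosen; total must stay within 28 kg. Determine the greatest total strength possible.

34

This is a bounded integer knapsack.
Take 2×C and 2×E: weight 22 ≤ 28, strength 2·11 + 2·6 = 34.
E has the best ratio (6/2) and is taken to its limit of 2; remaining capacity is filled optimally with the others.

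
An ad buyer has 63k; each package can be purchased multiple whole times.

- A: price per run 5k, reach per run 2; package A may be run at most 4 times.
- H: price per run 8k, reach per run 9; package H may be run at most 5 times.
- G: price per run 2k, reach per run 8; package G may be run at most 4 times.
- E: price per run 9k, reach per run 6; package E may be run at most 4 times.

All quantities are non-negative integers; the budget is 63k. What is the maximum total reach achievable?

5×H, 4×G, and 1×E: price 57 ≤ 63, reach 5·9 + 4·8 + 1·6 = 83.
1×A, 5×H, 4×G, and 1×E: price 62 ≤ 63, reach 1·2 + 5·9 + 4·8 + 1·6 = 85.
Best is 85.

85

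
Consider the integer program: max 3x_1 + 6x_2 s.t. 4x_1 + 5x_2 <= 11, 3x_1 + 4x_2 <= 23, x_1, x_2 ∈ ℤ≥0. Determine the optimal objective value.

(x_1,x_2)=(0,2): 4·0+5·2=10≤11, 3·0+4·2=8≤23, objective 12.
(x_1,x_2)=(1,1): 4·1+5·1=9≤11, 3·1+4·1=7≤23, objective 9.
(x_1,x_2)=(0,1): 4·0+5·1=5≤11, 3·0+4·1=4≤23, objective 6.
Maximum is 12 at (x_1,x_2)=(0,2).

12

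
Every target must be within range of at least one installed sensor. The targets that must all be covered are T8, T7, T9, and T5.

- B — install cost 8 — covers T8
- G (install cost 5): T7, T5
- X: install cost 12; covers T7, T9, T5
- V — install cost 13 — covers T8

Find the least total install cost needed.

20

The greedy cost-per-new-target heuristic would pick G, B, and X for 25, but a cheaper cover exists.
Choose B and X: together they cover T8, T7, T9, T5 — every target.
Total install cost: 8 + 12 = 20.
No cover costs less than 20.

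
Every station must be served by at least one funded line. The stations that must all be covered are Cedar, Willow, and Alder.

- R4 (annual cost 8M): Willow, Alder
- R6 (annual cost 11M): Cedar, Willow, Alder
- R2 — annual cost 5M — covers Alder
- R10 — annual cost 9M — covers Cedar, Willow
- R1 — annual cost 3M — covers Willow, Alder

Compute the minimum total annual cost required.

11

The greedy cost-per-new-station heuristic would pick R1 and R10 for 12, but a cheaper cover exists.
R6 alone covers Cedar, Willow, Alder — every station.
Total annual cost: 11.
No cover costs less than 11.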